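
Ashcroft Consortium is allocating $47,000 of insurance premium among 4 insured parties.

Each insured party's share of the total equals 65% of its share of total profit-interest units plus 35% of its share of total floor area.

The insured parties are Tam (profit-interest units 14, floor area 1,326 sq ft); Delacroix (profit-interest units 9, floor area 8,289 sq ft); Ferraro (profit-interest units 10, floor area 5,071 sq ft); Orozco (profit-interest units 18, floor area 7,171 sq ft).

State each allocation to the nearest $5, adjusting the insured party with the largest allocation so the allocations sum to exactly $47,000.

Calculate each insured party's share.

Totals — profit-interest units 51, floor area 21,857.
Blended shares (65% profit-interest units + 35% floor area): Tam 0.1997; Delacroix 0.2474; Ferraro 0.2087; Orozco 0.3442.
Pro-rata amounts: Tam 9,384.25; Delacroix 11,629.64; Ferraro 9,806.73; Orozco 16,179.39.
Rounded to nearest $5: Tam $9,385; Delacroix $11,630; Ferraro $9,805; Orozco $16,180. Sum = $47,000.
Sum already equals the total — no adjustment.

Tam: $9,385 · Delacroix: $11,630 · Ferraro: $9,805 · Orozco: $16,180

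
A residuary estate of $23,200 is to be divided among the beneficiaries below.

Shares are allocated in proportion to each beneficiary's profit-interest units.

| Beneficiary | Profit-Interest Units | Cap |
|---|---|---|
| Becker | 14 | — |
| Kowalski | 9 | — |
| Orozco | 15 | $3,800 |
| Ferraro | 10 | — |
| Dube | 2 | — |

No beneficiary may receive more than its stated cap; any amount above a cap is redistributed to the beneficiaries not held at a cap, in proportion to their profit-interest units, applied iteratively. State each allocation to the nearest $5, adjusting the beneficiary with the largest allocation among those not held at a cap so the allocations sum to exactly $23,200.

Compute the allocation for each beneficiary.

Total profit-interest units = 50.
Pro-rata shares before constraints: Becker 6,496.00; Kowalski 4,176.00; Orozco 6,960.00; Ferraro 4,640.00; Dube 928.00.
Cap binds for Orozco ($3,800); residual $19,400 reallocated over remaining profit-interest units 35.
Shares after redistribution: Becker 7,760.00 → $7,760; Kowalski 4,988.57 → $4,990; Ferraro 5,542.86 → $5,545; Dube 1,108.57 → $1,110.
Rounding difference −$5 applied to Becker → $7,755.

Becker: $7,755 | Kowalski: $4,990 | Orozco: $3,800 | Ferraro: $5,545 | Dube: $1,110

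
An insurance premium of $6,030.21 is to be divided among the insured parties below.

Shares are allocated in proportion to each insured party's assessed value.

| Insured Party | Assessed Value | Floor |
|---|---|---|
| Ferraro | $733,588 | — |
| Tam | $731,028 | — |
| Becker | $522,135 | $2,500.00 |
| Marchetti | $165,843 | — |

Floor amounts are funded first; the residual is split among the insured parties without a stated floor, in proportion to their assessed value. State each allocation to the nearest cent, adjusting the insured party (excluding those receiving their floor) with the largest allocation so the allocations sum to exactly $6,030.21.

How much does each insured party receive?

Minimums first: Becker $2,500.00. Remaining pool $3,530.21.
Remaining pool split over remaining assessed value 1,630,459: Ferraro 1,588.3378 → $1,588.34; Tam 1,582.795002 → $1,582.80; Marchetti 359.0772 → $359.08.
Rounding difference −$0.01 applied to Ferraro → $1,588.33.

Ferraro: $1,588.33; Tam: $1,582.80; Becker: $2,500.00; Marchetti: $359.08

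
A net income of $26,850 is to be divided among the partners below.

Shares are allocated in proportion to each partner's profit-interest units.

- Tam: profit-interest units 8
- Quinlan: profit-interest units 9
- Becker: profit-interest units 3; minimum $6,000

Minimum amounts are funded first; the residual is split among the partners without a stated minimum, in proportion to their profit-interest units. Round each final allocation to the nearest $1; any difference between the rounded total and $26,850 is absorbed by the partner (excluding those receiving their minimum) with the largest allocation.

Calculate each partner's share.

Minimums first: Becker $6,000. Residual $20,850.
Residual split over remaining profit-interest units 17: Tam 9,811.76 → $9,812; Quinlan 11,038.24 → $11,038.

Tam: $9,812 | Quinlan: $11,038 | Becker: $6,000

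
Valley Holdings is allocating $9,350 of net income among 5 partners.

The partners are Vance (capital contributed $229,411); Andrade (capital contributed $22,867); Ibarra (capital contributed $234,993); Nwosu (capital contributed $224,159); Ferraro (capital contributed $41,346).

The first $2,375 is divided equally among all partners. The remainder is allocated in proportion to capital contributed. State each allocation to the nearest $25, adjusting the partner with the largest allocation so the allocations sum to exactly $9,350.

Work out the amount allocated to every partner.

Equal tier: $2,375 ÷ 5 = $475 apiece.
Remainder $6,975 by capital contributed (total 752,776): Vance 2,125.65 → $2,125; Andrade 211.88 → $200; Ibarra 2,177.38 → $2,175; Nwosu 2,076.99 → $2,075; Ferraro 383.10 → $375.
Rounding difference +$25 on remainder applied to Ibarra.
Totals: Vance $475 + $2,125 = $2,600; Andrade $475 + $200 = $675; Ibarra $475 + $2,200 = $2,675; Nwosu $475 + $2,075 = $2,550; Ferraro $475 + $375 = $850.

Vance: $2,600 | Andrade: $675 | Ibarra: $2,675 | Nwosu: $2,550 | Ferraro: $850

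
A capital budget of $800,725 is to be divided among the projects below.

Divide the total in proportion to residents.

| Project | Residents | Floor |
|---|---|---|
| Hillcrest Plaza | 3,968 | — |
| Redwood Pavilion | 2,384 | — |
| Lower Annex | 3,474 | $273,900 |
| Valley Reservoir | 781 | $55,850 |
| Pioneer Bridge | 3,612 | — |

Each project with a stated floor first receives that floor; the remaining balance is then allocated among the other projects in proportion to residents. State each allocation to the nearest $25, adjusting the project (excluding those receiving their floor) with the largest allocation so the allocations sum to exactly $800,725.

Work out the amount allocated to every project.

Hillcrest Plaza: $187,575 | Redwood Pavilion: $112,675 | Lower Annex: $273,900 | Valley Reservoir: $55,850 | Pioneer Bridge: $170,725

Fund the minimums — Lower Annex $273,900; Valley Reservoir $55,850. Remaining pool $470,975.
Remaining pool split over remaining residents 9,964: Hillcrest Plaza 187,558.09 → $187,550; Redwood Pavilion 112,686.11 → $112,675; Pioneer Bridge 170,730.80 → $170,725.
Rounding difference +$25 applied to Hillcrest Plaza → $187,575.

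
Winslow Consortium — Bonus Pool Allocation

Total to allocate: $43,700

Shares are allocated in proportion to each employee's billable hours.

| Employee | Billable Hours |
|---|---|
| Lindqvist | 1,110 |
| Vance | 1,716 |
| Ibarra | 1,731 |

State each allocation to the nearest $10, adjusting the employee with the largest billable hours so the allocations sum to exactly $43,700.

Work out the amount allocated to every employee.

Sum of billable hours: 1,110 + 1,716 + 1,731 = 4,557.
Pro-rata amounts: Lindqvist 10,644.50; Vance 16,455.83; Ibarra 16,599.67.
After rounding ($10): Lindqvist $10,640; Vance $16,460; Ibarra $16,600. Sum = $43,700.
Rounded total matches; no reconciliation needed.

Lindqvist: $10,640 | Vance: $16,460 | Ibarra: $16,600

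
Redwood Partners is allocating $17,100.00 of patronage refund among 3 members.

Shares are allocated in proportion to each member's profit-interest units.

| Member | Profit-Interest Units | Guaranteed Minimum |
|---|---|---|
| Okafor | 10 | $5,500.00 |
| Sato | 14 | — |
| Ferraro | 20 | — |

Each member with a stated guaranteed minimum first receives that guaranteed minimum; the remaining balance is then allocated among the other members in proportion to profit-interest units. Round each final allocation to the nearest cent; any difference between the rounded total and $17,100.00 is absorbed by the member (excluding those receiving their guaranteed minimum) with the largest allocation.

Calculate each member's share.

Okafor: $5,500.00 · Sato: $4,776.47 · Ferraro: $6,823.53

Minimums first: Okafor $5,500.00. Balance $11,600.00.
Balance split over remaining profit-interest units 34: Sato 4,776.4706 → $4,776.47; Ferraro 6,823.5294 → $6,823.53.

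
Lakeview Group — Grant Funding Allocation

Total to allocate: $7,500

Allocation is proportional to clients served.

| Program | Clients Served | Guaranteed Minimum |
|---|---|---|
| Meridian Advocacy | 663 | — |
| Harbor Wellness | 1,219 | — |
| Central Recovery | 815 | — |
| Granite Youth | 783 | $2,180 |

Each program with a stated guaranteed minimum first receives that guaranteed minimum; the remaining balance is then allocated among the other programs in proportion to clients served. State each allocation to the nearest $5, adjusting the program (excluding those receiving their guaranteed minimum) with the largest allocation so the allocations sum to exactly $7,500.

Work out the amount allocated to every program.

Meridian Advocacy: $1,310 · Harbor Wellness: $2,400 · Central Recovery: $1,610 · Granite Youth: $2,180

Fund the minimums — Granite Youth $2,180. Balance $5,320.
Balance split over remaining clients served 2,697: Meridian Advocacy 1,307.81 → $1,310; Harbor Wellness 2,404.55 → $2,405; Central Recovery 1,607.64 → $1,610.
Rounding difference −$5 applied to Harbor Wellness → $2,400.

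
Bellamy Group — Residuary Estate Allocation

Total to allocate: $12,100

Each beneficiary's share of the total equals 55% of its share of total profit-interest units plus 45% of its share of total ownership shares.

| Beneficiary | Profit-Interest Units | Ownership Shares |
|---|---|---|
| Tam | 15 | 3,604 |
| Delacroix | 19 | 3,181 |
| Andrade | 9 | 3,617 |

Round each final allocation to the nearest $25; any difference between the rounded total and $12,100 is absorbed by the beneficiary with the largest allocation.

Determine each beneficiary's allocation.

Totals — profit-interest units 43, ownership shares 10,402.
Blended shares (55% profit-interest units + 45% ownership shares): Tam 0.3478; Delacroix 0.3806; Andrade 0.2716.
Proportional shares: Tam 4,208.05; Delacroix 4,605.70; Andrade 3,286.25.
At nearest $25: Tam $4,200; Delacroix $4,600; Andrade $3,275. Sum = $12,075.
Difference $12,100 − $12,075 = +$25 applied to largest allocation (Delacroix): Delacroix becomes $4,625.

Tam: $4,200 | Delacroix: $4,625 | Andrade: $3,275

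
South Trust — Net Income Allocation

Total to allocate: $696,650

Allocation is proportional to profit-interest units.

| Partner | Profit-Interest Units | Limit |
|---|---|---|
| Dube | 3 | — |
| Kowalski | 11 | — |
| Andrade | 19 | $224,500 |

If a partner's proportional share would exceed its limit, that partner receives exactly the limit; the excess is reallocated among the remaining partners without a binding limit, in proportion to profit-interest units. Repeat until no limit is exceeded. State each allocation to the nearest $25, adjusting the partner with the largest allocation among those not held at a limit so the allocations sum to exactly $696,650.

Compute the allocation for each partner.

Profit-interest units total: 33.
Proportional shares (ignoring caps): Dube 63,331.82; Kowalski 232,216.67; Andrade 401,101.52.
Held at cap: Andrade ($224,500); balance $472,150 reallocated over remaining profit-interest units 14.
Remaining shares: Dube 101,175.00 → $101,175; Kowalski 370,975.00 → $370,975.

Dube: $101,175; Kowalski: $370,975; Andrade: $224,500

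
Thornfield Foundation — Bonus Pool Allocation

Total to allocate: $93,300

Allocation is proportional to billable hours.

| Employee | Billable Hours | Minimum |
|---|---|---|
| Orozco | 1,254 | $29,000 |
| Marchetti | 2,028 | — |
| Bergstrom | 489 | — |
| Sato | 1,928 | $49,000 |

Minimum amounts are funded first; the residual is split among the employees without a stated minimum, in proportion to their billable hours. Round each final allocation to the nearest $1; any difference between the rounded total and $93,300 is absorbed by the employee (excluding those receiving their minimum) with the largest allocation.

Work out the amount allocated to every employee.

Guaranteed amounts: Orozco $29,000; Sato $49,000. Balance $15,300.
Balance split over remaining billable hours 2,517: Marchetti 12,327.53 → $12,328; Bergstrom 2,972.47 → $2,972.

Orozco: $29,000 | Marchetti: $12,328 | Bergstrom: $2,972 | Sato: $49,000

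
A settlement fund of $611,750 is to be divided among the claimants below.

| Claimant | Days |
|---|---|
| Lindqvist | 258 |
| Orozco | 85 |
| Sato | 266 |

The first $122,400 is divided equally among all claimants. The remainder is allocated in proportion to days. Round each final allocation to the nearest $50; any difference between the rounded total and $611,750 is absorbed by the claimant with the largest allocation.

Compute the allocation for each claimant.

Lindqvist: $248,100 | Orozco: $109,100 | Sato: $254,550

Equal tier: $122,400 ÷ 3 = $40,800 apiece.
Remainder $489,350 by days (total 609): Lindqvist 207,310.84 → $207,300; Orozco 68,300.08 → $68,300; Sato 213,739.08 → $213,750.
Totals: Lindqvist $40,800 + $207,300 = $248,100; Orozco $40,800 + $68,300 = $109,100; Sato $40,800 + $213,750 = $254,550.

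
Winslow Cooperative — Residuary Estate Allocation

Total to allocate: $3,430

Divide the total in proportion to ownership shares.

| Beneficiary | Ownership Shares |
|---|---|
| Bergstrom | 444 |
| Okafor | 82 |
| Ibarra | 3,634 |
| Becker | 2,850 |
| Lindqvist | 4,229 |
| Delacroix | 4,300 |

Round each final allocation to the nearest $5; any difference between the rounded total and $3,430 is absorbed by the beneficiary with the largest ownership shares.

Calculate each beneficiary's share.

Sum of ownership shares: 444 + 82 + 3,634 + 2,850 + 4,229 + 4,300 = 15,539.
Unrounded shares: Bergstrom 98.01; Okafor 18.10; Ibarra 802.15; Becker 629.09; Lindqvist 933.49; Delacroix 949.16.
After rounding ($5): Bergstrom $100; Okafor $20; Ibarra $800; Becker $630; Lindqvist $935; Delacroix $950. Sum = $3,435.
Difference $3,430 − $3,435 = −$5 applied to largest ownership shares (Delacroix): Delacroix becomes $945.

Bergstrom: $100; Okafor: $20; Ibarra: $800; Becker: $630; Lindqvist: $935; Delacroix: $945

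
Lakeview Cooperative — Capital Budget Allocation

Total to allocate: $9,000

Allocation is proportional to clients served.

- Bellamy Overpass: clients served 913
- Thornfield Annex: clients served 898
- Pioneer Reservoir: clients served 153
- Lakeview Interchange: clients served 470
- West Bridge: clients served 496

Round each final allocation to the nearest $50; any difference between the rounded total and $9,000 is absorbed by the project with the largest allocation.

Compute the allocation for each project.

Bellamy Overpass: $2,850; Thornfield Annex: $2,750; Pioneer Reservoir: $450; Lakeview Interchange: $1,450; West Bridge: $1,500

Total clients served = 2,930.
Proportional shares: Bellamy Overpass 913/2,930 × $9,000 = 2,804.44; Thornfield Annex 898/2,930 × $9,000 = 2,758.36; Pioneer Reservoir 153/2,930 × $9,000 = 469.97; Lakeview Interchange 470/2,930 × $9,000 = 1,443.69; West Bridge 496/2,930 × $9,000 = 1,523.55.
At nearest $50: Bellamy Overpass $2,800; Thornfield Annex $2,750; Pioneer Reservoir $450; Lakeview Interchange $1,450; West Bridge $1,500. Sum = $8,950.
Difference $9,000 − $8,950 = +$50 applied to largest allocation (Bellamy Overpass): Bellamy Overpass becomes $2,850.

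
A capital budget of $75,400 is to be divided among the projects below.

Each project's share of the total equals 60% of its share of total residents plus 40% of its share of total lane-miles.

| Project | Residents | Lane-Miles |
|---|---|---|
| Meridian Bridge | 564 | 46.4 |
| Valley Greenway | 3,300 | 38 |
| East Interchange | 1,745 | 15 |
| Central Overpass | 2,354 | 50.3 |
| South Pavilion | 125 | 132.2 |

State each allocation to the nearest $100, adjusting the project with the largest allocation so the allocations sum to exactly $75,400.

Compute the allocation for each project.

Meridian Bridge: $8,100 | Valley Greenway: $22,600 | East Interchange: $11,400 | Central Overpass: $18,500 | South Pavilion: $14,800

Residents total 8,088; lane-miles total 281.9.
Composite weights (60% residents + 40% lane-miles): Meridian Bridge 0.1077; Valley Greenway 0.2987; East Interchange 0.1507; Central Overpass 0.2460; South Pavilion 0.1969.
Unrounded shares: Meridian Bridge 8,118.97; Valley Greenway 22,524.01; East Interchange 11,365.43; Central Overpass 18,548.54; South Pavilion 14,843.04.
Rounded to nearest $100: Meridian Bridge $8,100; Valley Greenway $22,500; East Interchange $11,400; Central Overpass $18,500; South Pavilion $14,800. Sum = $75,300.
Difference $75,400 − $75,300 = +$100 applied to largest allocation (Valley Greenway): Valley Greenway becomes $22,600.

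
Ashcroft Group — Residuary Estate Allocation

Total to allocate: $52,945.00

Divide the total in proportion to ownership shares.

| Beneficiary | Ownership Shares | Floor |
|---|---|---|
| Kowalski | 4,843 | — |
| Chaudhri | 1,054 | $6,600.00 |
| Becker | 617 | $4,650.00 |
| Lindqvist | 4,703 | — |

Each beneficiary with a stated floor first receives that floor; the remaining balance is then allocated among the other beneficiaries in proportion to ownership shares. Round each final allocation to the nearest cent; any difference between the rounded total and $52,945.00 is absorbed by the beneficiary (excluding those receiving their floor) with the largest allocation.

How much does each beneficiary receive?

Kowalski: $21,153.25; Chaudhri: $6,600.00; Becker: $4,650.00; Lindqvist: $20,541.75

Fund the minimums — Chaudhri $6,600.00; Becker $4,650.00. Remaining pool $41,695.00.
Remaining pool split over remaining ownership shares 9,546: Kowalski 21,153.2459 → $21,153.25; Lindqvist 20,541.7541 → $20,541.75.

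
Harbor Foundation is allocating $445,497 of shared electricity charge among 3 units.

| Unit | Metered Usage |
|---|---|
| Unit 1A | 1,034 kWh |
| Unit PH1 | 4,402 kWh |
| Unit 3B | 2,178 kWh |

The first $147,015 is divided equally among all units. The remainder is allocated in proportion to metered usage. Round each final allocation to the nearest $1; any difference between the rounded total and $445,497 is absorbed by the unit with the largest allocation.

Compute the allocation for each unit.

Unit 1A: $89,540 | Unit PH1: $221,571 | Unit 3B: $134,386

First tranche $147,015 split equally: $49,005 each.
Remainder $298,482 by metered usage (total 7,614): Unit 1A 40,534.59 → $40,535; Unit PH1 172,566.03 → $172,566; Unit 3B 85,381.38 → $85,381.
Totals: Unit 1A $49,005 + $40,535 = $89,540; Unit PH1 $49,005 + $172,566 = $221,571; Unit 3B $49,005 + $85,381 = $134,386.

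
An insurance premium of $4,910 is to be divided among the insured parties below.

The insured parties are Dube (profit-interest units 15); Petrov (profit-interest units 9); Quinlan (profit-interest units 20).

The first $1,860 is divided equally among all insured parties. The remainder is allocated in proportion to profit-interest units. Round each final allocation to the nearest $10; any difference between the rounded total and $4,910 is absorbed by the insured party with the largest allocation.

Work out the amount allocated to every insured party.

Equal tier: $1,860 ÷ 3 = $620 apiece.
Remainder $3,050 by profit-interest units (total 44): Dube 1,039.77 → $1,040; Petrov 623.86 → $620; Quinlan 1,386.36 → $1,390.
Totals: Dube $620 + $1,040 = $1,660; Petrov $620 + $620 = $1,240; Quinlan $620 + $1,390 = $2,010.

Dube: $1,660 | Petrov: $1,240 | Quinlan: $2,010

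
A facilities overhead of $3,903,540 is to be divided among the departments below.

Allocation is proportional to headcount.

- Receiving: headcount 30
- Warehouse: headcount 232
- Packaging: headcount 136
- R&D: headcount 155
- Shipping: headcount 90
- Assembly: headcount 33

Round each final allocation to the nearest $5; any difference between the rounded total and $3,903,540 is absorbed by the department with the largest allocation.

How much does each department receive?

Receiving: $173,235 | Warehouse: $1,339,680 | Packaging: $785,330 | R&D: $895,040 | Shipping: $519,700 | Assembly: $190,555

Sum of headcount: 676.
Pro-rata amounts: Receiving 30/676 × $3,903,540 = 173,234.02; Warehouse 232/676 × $3,903,540 = 1,339,676.45; Packaging 136/676 × $3,903,540 = 785,327.57; R&D 155/676 × $3,903,540 = 895,042.46; Shipping 90/676 × $3,903,540 = 519,702.07; Assembly 33/676 × $3,903,540 = 190,557.43.
Rounded to nearest $5: Receiving $173,235; Warehouse $1,339,675; Packaging $785,330; R&D $895,040; Shipping $519,700; Assembly $190,555. Sum = $3,903,535.
Difference $3,903,540 − $3,903,535 = +$5 applied to largest allocation (Warehouse): Warehouse becomes $1,339,680.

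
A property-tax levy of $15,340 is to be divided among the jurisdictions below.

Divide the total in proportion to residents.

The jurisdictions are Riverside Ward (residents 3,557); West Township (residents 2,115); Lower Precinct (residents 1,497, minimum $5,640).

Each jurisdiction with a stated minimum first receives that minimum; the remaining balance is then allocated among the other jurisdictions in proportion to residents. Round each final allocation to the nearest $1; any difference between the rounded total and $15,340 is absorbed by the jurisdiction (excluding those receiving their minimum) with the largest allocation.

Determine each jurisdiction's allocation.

Riverside Ward: $6,083; West Township: $3,617; Lower Precinct: $5,640

Minimums first: Lower Precinct $5,640. Remaining pool $9,700.
Remaining pool split over remaining residents 5,672: Riverside Ward 6,083.02 → $6,083; West Township 3,616.98 → $3,617.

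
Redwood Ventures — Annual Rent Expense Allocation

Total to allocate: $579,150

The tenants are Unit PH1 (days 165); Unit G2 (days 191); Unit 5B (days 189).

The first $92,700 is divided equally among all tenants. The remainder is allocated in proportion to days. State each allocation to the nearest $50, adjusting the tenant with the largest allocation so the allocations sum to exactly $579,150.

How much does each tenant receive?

$92,700 shared equally gives $30,900 per tenant.
Remainder $486,450 by days (total 545): Unit PH1 147,273.85 → $147,250; Unit G2 170,480.64 → $170,500; Unit 5B 168,695.50 → $168,700.
Totals: Unit PH1 $30,900 + $147,250 = $178,150; Unit G2 $30,900 + $170,500 = $201,400; Unit 5B $30,900 + $168,700 = $199,600.

Unit PH1: $178,150 · Unit G2: $201,400 · Unit 5B: $199,600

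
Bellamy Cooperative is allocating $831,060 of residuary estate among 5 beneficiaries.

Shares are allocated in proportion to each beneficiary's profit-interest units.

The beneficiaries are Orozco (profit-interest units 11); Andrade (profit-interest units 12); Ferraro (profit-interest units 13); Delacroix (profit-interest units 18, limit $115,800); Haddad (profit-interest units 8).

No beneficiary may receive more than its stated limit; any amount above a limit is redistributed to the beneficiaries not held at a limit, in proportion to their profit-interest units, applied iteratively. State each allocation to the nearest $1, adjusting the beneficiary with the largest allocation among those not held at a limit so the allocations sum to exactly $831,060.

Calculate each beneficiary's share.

Sum of profit-interest units: 62.
Pro-rata shares before constraints: Orozco 147,446.13; Andrade 160,850.32; Ferraro 174,254.52; Delacroix 241,275.48; Haddad 107,233.55.
Held at cap: Delacroix ($115,800); residual $715,260 reallocated over remaining profit-interest units 44.
Shares after redistribution: Orozco 178,815.00 → $178,815; Andrade 195,070.91 → $195,071; Ferraro 211,326.82 → $211,327; Haddad 130,047.27 → $130,047.

Orozco: $178,815 | Andrade: $195,071 | Ferraro: $211,327 | Delacroix: $115,800 | Haddad: $130,047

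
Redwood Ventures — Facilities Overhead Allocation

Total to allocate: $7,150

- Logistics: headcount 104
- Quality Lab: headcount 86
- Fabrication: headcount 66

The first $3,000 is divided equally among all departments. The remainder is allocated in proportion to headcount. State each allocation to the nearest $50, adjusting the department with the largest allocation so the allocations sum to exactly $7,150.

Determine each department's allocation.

Logistics: $2,700; Quality Lab: $2,400; Fabrication: $2,050

First tranche $3,000 split equally: $1,000 each.
Remainder $4,150 by headcount (total 256): Logistics 1,685.94 → $1,700; Quality Lab 1,394.14 → $1,400; Fabrication 1,069.92 → $1,050.
Totals: Logistics $1,000 + $1,700 = $2,700; Quality Lab $1,000 + $1,400 = $2,400; Fabrication $1,000 + $1,050 = $2,050.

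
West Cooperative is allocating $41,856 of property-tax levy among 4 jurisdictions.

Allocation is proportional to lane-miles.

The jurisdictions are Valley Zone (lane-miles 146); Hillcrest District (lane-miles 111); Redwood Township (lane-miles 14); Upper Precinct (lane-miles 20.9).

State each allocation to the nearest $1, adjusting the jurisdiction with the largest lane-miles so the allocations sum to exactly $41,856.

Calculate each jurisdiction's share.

Lane-miles total: 291.9.
Raw shares: Valley Zone 146/291.9 × $41,856 = 20,935.17; Hillcrest District 111/291.9 × $41,856 = 15,916.46; Redwood Township 14/291.9 × $41,856 = 2,007.48; Upper Precinct 20.9/291.9 × $41,856 = 2,996.88.
After rounding ($1): Valley Zone $20,935; Hillcrest District $15,916; Redwood Township $2,007; Upper Precinct $2,997. Sum = $41,855.
Difference $41,856 − $41,855 = +$1 applied to largest lane-miles (Valley Zone): Valley Zone becomes $20,936.

Valley Zone: $20,936 · Hillcrest District: $15,916 · Redwood Township: $2,007 · Upper Precinct: $2,997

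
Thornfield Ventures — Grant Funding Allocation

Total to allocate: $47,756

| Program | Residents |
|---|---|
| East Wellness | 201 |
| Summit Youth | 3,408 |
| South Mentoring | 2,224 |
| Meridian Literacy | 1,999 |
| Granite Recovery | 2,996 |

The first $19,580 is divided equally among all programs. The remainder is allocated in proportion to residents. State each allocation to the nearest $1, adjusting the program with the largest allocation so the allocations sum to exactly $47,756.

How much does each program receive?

East Wellness: $4,439 | Summit Youth: $12,784 | South Mentoring: $9,703 | Meridian Literacy: $9,118 | Granite Recovery: $11,712

First tranche $19,580 split equally: $3,916 each.
Remainder $28,176 by residents (total 10,828): East Wellness 523.03 → $523; Summit Youth 8,868.10 → $8,868; South Mentoring 5,787.17 → $5,787; Meridian Literacy 5,201.68 → $5,202; Granite Recovery 7,796.02 → $7,796.
Totals: East Wellness $3,916 + $523 = $4,439; Summit Youth $3,916 + $8,868 = $12,784; South Mentoring $3,916 + $5,787 = $9,703; Meridian Literacy $3,916 + $5,202 = $9,118; Granite Recovery $3,916 + $7,796 = $11,712.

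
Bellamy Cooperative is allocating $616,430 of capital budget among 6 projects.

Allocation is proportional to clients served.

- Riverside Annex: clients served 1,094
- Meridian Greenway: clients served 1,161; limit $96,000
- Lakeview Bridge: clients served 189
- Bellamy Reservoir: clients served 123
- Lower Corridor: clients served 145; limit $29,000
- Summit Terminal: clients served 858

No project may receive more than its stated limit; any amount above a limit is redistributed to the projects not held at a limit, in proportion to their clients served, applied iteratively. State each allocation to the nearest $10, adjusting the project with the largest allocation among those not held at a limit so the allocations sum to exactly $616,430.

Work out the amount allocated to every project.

Riverside Annex: $237,470; Meridian Greenway: $96,000; Lakeview Bridge: $41,020; Bellamy Reservoir: $26,700; Lower Corridor: $29,000; Summit Terminal: $186,240

Sum of clients served: 3,570.
Proportional shares (ignoring caps): Riverside Annex 188,900.40; Meridian Greenway 200,469.25; Lakeview Bridge 32,634.53; Bellamy Reservoir 21,238.34; Lower Corridor 25,037.07; Summit Terminal 148,150.40.
Held at cap: Meridian Greenway ($96,000); remaining pool $520,430 reallocated over remaining clients served 2,409.
Held at cap: Lower Corridor ($29,000); remaining pool $491,430 reallocated over remaining clients served 2,264.
Remaining shares: Riverside Annex 237,466.62 → $237,470; Lakeview Bridge 41,024.85 → $41,020; Bellamy Reservoir 26,698.71 → $26,700; Summit Terminal 186,239.81 → $186,240.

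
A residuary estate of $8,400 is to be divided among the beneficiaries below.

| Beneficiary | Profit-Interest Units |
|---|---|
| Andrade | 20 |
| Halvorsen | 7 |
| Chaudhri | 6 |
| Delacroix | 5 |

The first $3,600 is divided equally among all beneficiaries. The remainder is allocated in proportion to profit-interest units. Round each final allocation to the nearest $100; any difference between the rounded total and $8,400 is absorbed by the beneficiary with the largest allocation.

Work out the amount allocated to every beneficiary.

First tranche $3,600 split equally: $900 each.
Remainder $4,800 by profit-interest units (total 38): Andrade 2,526.32 → $2,500; Halvorsen 884.21 → $900; Chaudhri 757.89 → $800; Delacroix 631.58 → $600.
Totals: Andrade $900 + $2,500 = $3,400; Halvorsen $900 + $900 = $1,800; Chaudhri $900 + $800 = $1,700; Delacroix $900 + $600 = $1,500.

Andrade: $3,400 | Halvorsen: $1,800 | Chaudhri: $1,700 | Delacroix: $1,500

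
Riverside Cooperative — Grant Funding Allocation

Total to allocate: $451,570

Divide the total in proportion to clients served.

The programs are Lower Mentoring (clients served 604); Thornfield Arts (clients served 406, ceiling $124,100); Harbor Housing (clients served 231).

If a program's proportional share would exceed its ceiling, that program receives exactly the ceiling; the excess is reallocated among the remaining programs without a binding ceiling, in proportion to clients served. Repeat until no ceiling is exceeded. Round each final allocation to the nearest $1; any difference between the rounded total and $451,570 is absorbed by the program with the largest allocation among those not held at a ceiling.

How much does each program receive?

Clients served total: 1,241.
Unconstrained shares: Lower Mentoring 219,781.05; Thornfield Arts 147,733.62; Harbor Housing 84,055.33.
Held at cap: Thornfield Arts ($124,100); remaining pool $327,470 reallocated over remaining clients served 835.
Shares after redistribution: Lower Mentoring 236,876.503 → $236,877; Harbor Housing 90,593.497 → $90,593.

Lower Mentoring: $236,877 | Thornfield Arts: $124,100 | Harbor Housing: $90,593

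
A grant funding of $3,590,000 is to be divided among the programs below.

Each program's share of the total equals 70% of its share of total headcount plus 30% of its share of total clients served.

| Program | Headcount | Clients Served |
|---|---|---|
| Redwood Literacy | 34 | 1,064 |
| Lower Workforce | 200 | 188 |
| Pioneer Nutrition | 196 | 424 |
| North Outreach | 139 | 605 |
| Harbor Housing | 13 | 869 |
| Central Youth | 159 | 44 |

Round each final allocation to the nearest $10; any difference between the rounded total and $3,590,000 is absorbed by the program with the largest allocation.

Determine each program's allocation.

Redwood Literacy: $474,080 | Lower Workforce: $741,670 | Pioneer Nutrition: $807,680 | North Outreach: $675,400 | Harbor Housing: $337,110 | Central Youth: $554,060

Totals — headcount 741, clients served 3,194.
Composite weights (70% headcount + 30% clients served): Redwood Literacy 0.1321; Lower Workforce 0.2066; Pioneer Nutrition 0.2250; North Outreach 0.1881; Harbor Housing 0.0939; Central Youth 0.1543.
Raw shares: Redwood Literacy 474,081.55; Lower Workforce 741,665.22; Pioneer Nutrition 807,677.72; North Outreach 675,402.28; Harbor Housing 337,109.95; Central Youth 554,063.29.
After rounding ($10): Redwood Literacy $474,080; Lower Workforce $741,670; Pioneer Nutrition $807,680; North Outreach $675,400; Harbor Housing $337,110; Central Youth $554,060. Sum = $3,590,000.
Sum already equals the total — no adjustment.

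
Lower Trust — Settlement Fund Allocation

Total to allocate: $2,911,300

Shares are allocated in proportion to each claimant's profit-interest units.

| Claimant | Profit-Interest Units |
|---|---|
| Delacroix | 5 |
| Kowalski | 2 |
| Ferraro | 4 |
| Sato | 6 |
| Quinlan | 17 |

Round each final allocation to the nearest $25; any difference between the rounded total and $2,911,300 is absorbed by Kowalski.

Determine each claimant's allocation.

Combined profit-interest units = 34.
Proportional shares: Delacroix 5/34 × $2,911,300 = 428,132.35; Kowalski 2/34 × $2,911,300 = 171,252.94; Ferraro 4/34 × $2,911,300 = 342,505.88; Sato 6/34 × $2,911,300 = 513,758.82; Quinlan 17/34 × $2,911,300 = 1,455,650.00.
After rounding ($25): Delacroix $428,125; Kowalski $171,250; Ferraro $342,500; Sato $513,750; Quinlan $1,455,650. Sum = $2,911,275.
Difference $2,911,300 − $2,911,275 = +$25 applied to Kowalski: Kowalski becomes $171,275.

Delacroix: $428,125 · Kowalski: $171,275 · Ferraro: $342,500 · Sato: $513,750 · Quinlan: $1,455,650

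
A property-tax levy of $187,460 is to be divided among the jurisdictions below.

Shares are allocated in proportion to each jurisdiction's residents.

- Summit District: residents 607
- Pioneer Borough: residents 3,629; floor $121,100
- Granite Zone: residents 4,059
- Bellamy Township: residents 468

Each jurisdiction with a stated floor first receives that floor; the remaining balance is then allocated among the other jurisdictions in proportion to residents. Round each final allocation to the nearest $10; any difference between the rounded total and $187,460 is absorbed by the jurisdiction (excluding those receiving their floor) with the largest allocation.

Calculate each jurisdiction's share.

Summit District: $7,850; Pioneer Borough: $121,100; Granite Zone: $52,460; Bellamy Township: $6,050

Fund the minimums — Pioneer Borough $121,100. Remaining pool $66,360.
Remaining pool split over remaining residents 5,134: Summit District 7,845.84 → $7,850; Granite Zone 52,464.99 → $52,460; Bellamy Township 6,049.18 → $6,050.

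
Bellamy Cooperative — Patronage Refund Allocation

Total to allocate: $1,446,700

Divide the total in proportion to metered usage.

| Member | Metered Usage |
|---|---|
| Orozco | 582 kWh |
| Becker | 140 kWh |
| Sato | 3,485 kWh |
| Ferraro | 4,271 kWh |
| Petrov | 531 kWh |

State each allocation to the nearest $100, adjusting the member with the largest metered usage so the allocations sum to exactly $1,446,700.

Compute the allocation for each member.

Orozco: $93,500; Becker: $22,500; Sato: $559,600; Ferraro: $685,800; Petrov: $85,300

Total metered usage = 582 + 140 + 3,485 + 4,271 + 531 = 9,009.
Unrounded shares: Orozco 93,459.81; Becker 22,481.74; Sato 559,634.75; Ferraro 685,853.67; Petrov 85,270.03.
At nearest $100: Orozco $93,500; Becker $22,500; Sato $559,600; Ferraro $685,900; Petrov $85,300. Sum = $1,446,800.
Difference $1,446,700 − $1,446,800 = −$100 applied to largest metered usage (Ferraro): Ferraro becomes $685,800.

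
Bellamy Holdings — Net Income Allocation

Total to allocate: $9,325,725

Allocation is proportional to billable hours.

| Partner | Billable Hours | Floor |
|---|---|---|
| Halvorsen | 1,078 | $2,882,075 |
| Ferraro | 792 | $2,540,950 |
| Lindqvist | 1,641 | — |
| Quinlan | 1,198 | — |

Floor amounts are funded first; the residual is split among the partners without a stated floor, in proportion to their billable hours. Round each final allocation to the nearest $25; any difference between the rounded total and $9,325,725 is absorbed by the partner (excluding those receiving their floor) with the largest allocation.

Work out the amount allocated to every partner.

Guaranteed amounts: Halvorsen $2,882,075; Ferraro $2,540,950. Remaining pool $3,902,700.
Remaining pool split over remaining billable hours 2,839: Lindqvist 2,255,840.33 → $2,255,850; Quinlan 1,646,859.67 → $1,646,850.

Halvorsen: $2,882,075 | Ferraro: $2,540,950 | Lindqvist: $2,255,850 | Quinlan: $1,646,850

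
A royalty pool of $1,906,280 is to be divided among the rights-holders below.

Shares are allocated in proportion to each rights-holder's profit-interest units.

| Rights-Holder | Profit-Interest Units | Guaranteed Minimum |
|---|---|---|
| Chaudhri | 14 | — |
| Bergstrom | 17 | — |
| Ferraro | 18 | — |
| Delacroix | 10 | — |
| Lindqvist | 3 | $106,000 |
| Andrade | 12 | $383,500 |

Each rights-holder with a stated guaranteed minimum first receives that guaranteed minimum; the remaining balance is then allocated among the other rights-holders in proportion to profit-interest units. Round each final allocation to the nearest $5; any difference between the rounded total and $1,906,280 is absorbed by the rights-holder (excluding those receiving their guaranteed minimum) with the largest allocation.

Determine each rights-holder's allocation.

Chaudhri: $336,185 | Bergstrom: $408,225 | Ferraro: $432,240 | Delacroix: $240,130 | Lindqvist: $106,000 | Andrade: $383,500

Minimums first: Lindqvist $106,000; Andrade $383,500. Balance $1,416,780.
Balance split over remaining profit-interest units 59: Chaudhri 336,185.08 → $336,185; Bergstrom 408,224.75 → $408,225; Ferraro 432,237.97 → $432,240; Delacroix 240,132.20 → $240,130.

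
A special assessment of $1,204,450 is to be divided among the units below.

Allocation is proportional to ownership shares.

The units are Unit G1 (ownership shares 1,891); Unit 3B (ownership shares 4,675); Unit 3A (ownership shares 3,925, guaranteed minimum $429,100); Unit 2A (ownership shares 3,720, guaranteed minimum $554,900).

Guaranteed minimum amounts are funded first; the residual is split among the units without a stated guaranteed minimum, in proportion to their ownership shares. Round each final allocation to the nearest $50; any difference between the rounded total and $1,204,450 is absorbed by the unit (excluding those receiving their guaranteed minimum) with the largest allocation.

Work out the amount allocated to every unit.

Unit G1: $63,500 | Unit 3B: $156,950 | Unit 3A: $429,100 | Unit 2A: $554,900

Fund the minimums — Unit 3A $429,100; Unit 2A $554,900. Remaining pool $220,450.
Remaining pool split over remaining ownership shares 6,566: Unit G1 63,489.33 → $63,500; Unit 3B 156,960.67 → $156,950.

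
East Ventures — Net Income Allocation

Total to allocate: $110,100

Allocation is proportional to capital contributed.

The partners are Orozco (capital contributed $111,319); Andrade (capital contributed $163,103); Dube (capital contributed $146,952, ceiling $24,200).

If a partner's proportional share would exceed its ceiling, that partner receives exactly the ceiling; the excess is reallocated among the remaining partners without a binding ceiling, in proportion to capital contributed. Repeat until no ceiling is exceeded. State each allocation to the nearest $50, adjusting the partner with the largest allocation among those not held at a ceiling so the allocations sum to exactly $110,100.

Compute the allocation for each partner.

Capital contributed total: 421,374.
Unconstrained shares: Orozco 29,086.33; Andrade 42,616.87; Dube 38,396.80.
Cap binds for Dube ($24,200); residual $85,900 reallocated over remaining capital contributed 274,422.
Remaining shares: Orozco 34,845.25 → $34,850; Andrade 51,054.75 → $51,050.

Orozco: $34,850; Andrade: $51,050; Dube: $24,200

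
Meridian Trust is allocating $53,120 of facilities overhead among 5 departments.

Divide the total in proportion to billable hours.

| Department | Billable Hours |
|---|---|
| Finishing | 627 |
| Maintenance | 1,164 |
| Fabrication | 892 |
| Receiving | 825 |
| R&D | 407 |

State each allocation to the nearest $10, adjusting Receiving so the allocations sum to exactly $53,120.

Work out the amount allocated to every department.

Finishing: $8,510; Maintenance: $15,790; Fabrication: $12,100; Receiving: $11,200; R&D: $5,520

Total billable hours = 3,915.
Proportional shares: Finishing 627/3,915 × $53,120 = 8,507.34; Maintenance 1,164/3,915 × $53,120 = 15,793.53; Fabrication 892/3,915 × $53,120 = 12,102.95; Receiving 825/3,915 × $53,120 = 11,193.87; R&D 407/3,915 × $53,120 = 5,522.31.
At nearest $10: Finishing $8,510; Maintenance $15,790; Fabrication $12,100; Receiving $11,190; R&D $5,520. Sum = $53,110.
Difference $53,120 − $53,110 = +$10 applied to Receiving: Receiving becomes $11,200.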